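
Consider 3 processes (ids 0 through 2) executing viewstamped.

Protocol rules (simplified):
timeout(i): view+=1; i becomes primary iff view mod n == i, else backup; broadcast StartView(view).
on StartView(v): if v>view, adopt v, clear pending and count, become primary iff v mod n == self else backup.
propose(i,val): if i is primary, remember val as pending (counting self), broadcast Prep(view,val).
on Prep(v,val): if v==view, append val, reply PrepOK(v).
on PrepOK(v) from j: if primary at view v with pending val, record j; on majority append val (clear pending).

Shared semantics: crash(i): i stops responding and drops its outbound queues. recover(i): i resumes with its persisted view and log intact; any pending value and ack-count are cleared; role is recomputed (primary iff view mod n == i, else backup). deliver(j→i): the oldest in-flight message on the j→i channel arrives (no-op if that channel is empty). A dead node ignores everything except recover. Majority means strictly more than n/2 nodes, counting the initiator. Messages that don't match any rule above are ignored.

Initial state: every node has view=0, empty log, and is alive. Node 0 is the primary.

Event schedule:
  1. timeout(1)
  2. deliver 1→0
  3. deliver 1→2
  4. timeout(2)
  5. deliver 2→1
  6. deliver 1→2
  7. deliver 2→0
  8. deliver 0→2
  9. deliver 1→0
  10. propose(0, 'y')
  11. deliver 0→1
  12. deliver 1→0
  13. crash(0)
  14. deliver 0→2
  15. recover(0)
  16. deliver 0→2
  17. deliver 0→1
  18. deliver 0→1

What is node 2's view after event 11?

2

1. timeout(1):  <1:prim v1 ->
2. deliver 1→0:  <0:back v1 ->
3. deliver 1→2:  <2:back v1 ->
4. timeout(2):  <2:prim v2 ->
5. deliver 2→1:  <1:back v2 ->
6. deliver 1→2:  nop
7. deliver 2→0:  <0:back v2 ->
8. deliver 0→2:  nop
9. deliver 1→0:  nop
10. propose(0,'y'):  nop
11. deliver 0→1:  nop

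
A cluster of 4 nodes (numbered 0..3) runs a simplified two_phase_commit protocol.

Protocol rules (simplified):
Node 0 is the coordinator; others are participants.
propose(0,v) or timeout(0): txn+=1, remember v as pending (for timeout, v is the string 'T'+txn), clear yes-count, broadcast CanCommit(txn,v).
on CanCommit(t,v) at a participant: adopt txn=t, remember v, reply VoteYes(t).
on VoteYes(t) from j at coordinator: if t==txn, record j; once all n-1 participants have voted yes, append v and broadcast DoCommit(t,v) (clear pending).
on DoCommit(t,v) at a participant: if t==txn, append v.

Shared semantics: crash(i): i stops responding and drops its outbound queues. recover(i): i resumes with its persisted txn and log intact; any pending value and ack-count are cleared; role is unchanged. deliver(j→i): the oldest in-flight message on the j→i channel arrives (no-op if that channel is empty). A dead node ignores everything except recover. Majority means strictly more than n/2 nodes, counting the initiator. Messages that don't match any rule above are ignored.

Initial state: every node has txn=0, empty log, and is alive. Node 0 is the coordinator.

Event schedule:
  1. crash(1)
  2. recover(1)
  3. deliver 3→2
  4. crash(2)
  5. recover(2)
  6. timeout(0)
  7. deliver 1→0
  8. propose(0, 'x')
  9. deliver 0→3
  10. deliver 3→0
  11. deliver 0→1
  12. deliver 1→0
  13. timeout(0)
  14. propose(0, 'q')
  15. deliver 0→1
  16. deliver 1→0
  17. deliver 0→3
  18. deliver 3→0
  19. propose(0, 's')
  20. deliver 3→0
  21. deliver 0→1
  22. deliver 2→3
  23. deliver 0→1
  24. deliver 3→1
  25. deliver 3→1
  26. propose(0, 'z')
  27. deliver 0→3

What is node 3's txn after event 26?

2

[1] crash(1) → N1(✗part t0 [-])
[2] recover(1) → N1(part t0 [-])
[3] deliver 3→2 → ∅
[4] crash(2) → N2(✗part t0 [-])
[5] recover(2) → N2(part t0 [-])
[6] timeout(0) → N0(coor t1 [-])
[7] deliver 1→0 → ∅
[8] propose(0,'x') → N0(coor t2 [-])
[9] deliver 0→3 → N3(part t1 [-])
[10] deliver 3→0 → ∅
[11] deliver 0→1 → N1(part t1 [-])
[12] deliver 1→0 → ∅
[13] timeout(0) → N0(coor t3 [-])
[14] propose(0,'q') → N0(coor t4 [-])
[15] deliver 0→1 → N1(part t2 [-])
[16] deliver 1→0 → ∅
[17] deliver 0→3 → N3(part t2 [-])
[18] deliver 3→0 → ∅
[19] propose(0,'s') → N0(coor t5 [-])
[20] deliver 3→0 → ∅
[21] deliver 0→1 → N1(part t3 [-])
[22] deliver 2→3 → ∅
[23] deliver 0→1 → N1(part t4 [-])
[24] deliver 3→1 → ∅
[25] deliver 3→1 → ∅
[26] propose(0,'z') → N0(coor t6 [-])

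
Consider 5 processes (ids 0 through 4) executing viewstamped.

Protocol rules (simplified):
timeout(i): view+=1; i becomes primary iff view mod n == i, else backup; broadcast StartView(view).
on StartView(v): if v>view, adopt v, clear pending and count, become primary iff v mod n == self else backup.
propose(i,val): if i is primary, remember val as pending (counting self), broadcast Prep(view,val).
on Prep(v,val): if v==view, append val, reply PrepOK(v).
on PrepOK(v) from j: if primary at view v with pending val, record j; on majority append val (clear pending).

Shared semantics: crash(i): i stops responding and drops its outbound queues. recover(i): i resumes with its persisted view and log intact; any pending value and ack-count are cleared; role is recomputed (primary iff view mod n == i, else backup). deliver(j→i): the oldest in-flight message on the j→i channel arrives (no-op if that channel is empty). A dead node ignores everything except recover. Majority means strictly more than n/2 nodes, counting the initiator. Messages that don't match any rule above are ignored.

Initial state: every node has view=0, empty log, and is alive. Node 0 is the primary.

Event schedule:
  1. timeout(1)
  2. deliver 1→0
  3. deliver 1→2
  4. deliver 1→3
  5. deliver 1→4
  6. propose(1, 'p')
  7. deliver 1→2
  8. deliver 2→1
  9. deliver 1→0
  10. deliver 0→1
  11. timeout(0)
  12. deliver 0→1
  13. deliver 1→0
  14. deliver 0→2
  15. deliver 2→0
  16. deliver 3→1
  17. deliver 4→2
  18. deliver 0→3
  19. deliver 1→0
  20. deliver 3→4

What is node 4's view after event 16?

1

e1 timeout(1): 1[prim,v=1,-]
e2 deliver 1→0: 0[back,v=1,-]
e3 deliver 1→2: 2[back,v=1,-]
e4 deliver 1→3: 3[back,v=1,-]
e5 deliver 1→4: 4[back,v=1,-]
e6 propose(1,'p'): ·
e7 deliver 1→2: 2[back,v=1,p]
e8 deliver 2→1: ·
e9 deliver 1→0: 0[back,v=1,p]
e10 deliver 0→1: 1[prim,v=1,p]
e11 timeout(0): 0[back,v=2,p]
e12 deliver 0→1: 1[back,v=2,p]
e13 deliver 1→0: ·
e14 deliver 0→2: 2[prim,v=2,p]
e15 deliver 2→0: ·
e16 deliver 3→1: ·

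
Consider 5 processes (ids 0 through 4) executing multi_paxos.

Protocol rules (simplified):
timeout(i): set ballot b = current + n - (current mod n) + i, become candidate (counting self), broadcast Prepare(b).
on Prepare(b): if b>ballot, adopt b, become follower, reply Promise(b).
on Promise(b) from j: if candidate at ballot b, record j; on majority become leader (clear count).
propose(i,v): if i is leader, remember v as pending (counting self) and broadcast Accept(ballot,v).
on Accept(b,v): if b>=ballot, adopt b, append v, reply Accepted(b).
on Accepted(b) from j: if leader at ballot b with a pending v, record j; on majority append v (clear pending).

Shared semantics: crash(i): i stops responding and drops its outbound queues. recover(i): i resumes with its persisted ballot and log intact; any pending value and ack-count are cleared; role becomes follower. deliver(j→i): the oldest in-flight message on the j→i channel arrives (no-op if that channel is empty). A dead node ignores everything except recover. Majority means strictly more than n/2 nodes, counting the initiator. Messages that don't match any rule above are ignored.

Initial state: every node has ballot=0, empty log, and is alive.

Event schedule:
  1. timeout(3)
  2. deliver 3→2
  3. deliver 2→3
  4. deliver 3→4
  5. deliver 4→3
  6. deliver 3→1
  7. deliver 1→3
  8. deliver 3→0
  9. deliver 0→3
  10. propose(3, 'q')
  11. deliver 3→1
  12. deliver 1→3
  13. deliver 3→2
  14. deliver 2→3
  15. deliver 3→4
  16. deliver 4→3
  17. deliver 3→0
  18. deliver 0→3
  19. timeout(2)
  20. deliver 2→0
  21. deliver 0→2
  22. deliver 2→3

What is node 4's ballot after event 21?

e1 timeout(3): 3[cand,b=8,-]
e2 deliver 3→2: 2[foll,b=8,-]
e3 deliver 2→3: ·
e4 deliver 3→4: 4[foll,b=8,-]
e5 deliver 4→3: 3[lead,b=8,-]
e6 deliver 3→1: 1[foll,b=8,-]
e7 deliver 1→3: ·
e8 deliver 3→0: 0[foll,b=8,-]
e9 deliver 0→3: ·
e10 propose(3,'q'): ·
e11 deliver 3→1: 1[foll,b=8,q]
e12 deliver 1→3: ·
e13 deliver 3→2: 2[foll,b=8,q]
e14 deliver 2→3: 3[lead,b=8,q]
e15 deliver 3→4: 4[foll,b=8,q]
e16 deliver 4→3: ·
e17 deliver 3→0: 0[foll,b=8,q]
e18 deliver 0→3: ·
e19 timeout(2): 2[cand,b=12,q]
e20 deliver 2→0: 0[foll,b=12,q]
e21 deliver 0→2: ·

8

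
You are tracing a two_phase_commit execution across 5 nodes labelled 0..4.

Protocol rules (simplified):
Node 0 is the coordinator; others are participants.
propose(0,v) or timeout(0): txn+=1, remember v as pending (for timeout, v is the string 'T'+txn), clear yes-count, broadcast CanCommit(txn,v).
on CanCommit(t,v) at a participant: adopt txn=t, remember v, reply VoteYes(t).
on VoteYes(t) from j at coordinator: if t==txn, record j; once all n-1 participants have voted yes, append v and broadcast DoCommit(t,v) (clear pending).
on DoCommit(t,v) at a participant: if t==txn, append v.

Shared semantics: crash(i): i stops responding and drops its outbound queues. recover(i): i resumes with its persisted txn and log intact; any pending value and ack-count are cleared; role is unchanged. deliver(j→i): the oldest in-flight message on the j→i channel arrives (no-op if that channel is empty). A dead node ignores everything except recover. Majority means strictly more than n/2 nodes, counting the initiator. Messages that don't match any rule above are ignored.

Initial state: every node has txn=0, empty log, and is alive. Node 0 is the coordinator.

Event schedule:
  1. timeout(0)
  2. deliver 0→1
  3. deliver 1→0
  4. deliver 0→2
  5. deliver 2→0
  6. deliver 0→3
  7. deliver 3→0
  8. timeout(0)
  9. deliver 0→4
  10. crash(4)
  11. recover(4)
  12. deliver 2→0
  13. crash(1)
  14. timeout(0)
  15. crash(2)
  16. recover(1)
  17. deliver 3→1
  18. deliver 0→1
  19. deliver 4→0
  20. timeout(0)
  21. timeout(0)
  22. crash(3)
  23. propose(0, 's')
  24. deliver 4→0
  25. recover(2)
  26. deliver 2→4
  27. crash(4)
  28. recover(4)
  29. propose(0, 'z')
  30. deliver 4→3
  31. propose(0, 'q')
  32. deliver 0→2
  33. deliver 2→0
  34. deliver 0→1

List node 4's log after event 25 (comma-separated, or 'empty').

empty

step 1 timeout(0): 0={coor,t=1,log=-}
step 2 deliver 0→1: 1={part,t=1,log=-}
step 3 deliver 1→0: —
step 4 deliver 0→2: 2={part,t=1,log=-}
step 5 deliver 2→0: —
step 6 deliver 0→3: 3={part,t=1,log=-}
step 7 deliver 3→0: —
step 8 timeout(0): 0={coor,t=2,log=-}
step 9 deliver 0→4: 4={part,t=1,log=-}
step 10 crash(4): 4={✗part,t=1,log=-}
step 11 recover(4): 4={part,t=1,log=-}
step 12 deliver 2→0: —
step 13 crash(1): 1={✗part,t=1,log=-}
step 14 timeout(0): 0={coor,t=3,log=-}
step 15 crash(2): 2={✗part,t=1,log=-}
step 16 recover(1): 1={part,t=1,log=-}
step 17 deliver 3→1: —
step 18 deliver 0→1: 1={part,t=2,log=-}
step 19 deliver 4→0: —
step 20 timeout(0): 0={coor,t=4,log=-}
step 21 timeout(0): 0={coor,t=5,log=-}
step 22 crash(3): 3={✗part,t=1,log=-}
step 23 propose(0,'s'): 0={coor,t=6,log=-}
step 24 deliver 4→0: —
step 25 recover(2): 2={part,t=1,log=-}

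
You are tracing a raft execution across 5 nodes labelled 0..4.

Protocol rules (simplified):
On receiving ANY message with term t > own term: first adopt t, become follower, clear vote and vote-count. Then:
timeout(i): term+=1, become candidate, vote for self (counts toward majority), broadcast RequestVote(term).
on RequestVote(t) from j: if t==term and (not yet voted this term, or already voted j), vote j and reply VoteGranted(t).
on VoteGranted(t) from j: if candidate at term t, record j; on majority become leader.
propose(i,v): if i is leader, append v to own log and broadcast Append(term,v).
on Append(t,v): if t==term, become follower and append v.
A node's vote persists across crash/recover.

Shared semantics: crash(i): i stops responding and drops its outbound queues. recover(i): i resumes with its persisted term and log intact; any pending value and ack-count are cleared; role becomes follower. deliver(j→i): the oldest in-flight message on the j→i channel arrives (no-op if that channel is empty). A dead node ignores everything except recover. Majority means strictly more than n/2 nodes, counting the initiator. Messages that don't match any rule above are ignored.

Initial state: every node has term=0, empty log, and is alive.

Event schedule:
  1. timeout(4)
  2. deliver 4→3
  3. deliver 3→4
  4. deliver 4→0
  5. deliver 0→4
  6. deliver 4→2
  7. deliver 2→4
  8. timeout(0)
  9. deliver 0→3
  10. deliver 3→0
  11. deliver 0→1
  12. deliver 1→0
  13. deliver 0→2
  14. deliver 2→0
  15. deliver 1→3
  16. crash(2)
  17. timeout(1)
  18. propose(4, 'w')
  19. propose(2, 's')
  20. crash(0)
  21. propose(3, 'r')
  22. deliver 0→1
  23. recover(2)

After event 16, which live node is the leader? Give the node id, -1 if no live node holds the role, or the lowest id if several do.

0

step 1 timeout(4): 4={cand,t=1,log=-}
step 2 deliver 4→3: 3={foll,t=1,log=-}
step 3 deliver 3→4: —
step 4 deliver 4→0: 0={foll,t=1,log=-}
step 5 deliver 0→4: 4={lead,t=1,log=-}
step 6 deliver 4→2: 2={foll,t=1,log=-}
step 7 deliver 2→4: —
step 8 timeout(0): 0={cand,t=2,log=-}
step 9 deliver 0→3: 3={foll,t=2,log=-}
step 10 deliver 3→0: —
step 11 deliver 0→1: 1={foll,t=2,log=-}
step 12 deliver 1→0: 0={lead,t=2,log=-}
step 13 deliver 0→2: 2={foll,t=2,log=-}
step 14 deliver 2→0: —
step 15 deliver 1→3: —
step 16 crash(2): 2={✗foll,t=2,log=-}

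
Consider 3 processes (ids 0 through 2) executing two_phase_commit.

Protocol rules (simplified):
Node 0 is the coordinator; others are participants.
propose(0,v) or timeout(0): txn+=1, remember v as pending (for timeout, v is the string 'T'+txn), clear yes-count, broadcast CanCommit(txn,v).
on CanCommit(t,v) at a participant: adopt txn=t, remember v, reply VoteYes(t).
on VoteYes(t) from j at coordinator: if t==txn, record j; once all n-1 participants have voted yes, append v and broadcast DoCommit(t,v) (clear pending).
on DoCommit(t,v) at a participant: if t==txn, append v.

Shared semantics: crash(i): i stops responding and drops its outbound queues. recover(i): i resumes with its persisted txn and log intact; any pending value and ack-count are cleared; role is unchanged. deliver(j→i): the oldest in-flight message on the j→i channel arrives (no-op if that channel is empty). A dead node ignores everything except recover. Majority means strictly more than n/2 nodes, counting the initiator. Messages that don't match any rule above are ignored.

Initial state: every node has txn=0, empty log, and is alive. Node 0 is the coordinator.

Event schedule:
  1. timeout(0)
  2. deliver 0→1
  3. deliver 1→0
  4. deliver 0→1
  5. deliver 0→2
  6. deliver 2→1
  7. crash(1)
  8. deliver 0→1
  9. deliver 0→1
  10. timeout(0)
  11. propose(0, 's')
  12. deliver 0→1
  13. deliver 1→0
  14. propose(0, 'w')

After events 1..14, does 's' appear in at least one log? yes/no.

after 1 — timeout(0): n0:coor/t1/[-]
after 2 — deliver 0→1: n1:part/t1/[-]
after 3 — deliver 1→0: ·
after 4 — deliver 0→1: ·
after 5 — deliver 0→2: n2:part/t1/[-]
after 6 — deliver 2→1: ·
after 7 — crash(1): n1:✗part/t1/[-]
after 8 — deliver 0→1: ·
after 9 — deliver 0→1: ·
after 10 — timeout(0): n0:coor/t2/[-]
after 11 — propose(0,'s'): n0:coor/t3/[-]
after 12 — deliver 0→1: ·
after 13 — deliver 1→0: ·
after 14 — propose(0,'w'): n0:coor/t4/[-]

no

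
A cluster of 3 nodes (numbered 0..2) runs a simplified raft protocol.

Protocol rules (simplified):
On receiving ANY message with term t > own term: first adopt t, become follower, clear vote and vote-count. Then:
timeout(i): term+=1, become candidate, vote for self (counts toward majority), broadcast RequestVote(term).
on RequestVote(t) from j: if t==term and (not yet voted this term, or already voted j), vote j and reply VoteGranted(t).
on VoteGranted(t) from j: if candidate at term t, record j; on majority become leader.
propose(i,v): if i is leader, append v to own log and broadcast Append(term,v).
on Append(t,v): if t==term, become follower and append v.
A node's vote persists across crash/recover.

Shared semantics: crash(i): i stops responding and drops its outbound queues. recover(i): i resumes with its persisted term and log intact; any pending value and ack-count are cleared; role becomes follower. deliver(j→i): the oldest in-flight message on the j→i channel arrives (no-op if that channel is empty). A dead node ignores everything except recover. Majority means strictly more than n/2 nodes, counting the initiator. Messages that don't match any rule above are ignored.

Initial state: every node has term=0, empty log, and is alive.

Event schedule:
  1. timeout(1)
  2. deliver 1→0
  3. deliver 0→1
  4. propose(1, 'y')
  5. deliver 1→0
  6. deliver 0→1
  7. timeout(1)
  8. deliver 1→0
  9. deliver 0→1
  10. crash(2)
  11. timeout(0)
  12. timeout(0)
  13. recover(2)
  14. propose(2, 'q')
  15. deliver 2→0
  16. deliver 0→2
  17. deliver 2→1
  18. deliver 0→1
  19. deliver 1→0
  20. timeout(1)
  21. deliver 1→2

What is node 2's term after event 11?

0

step 1 timeout(1): 1={cand,t=1,log=-}
step 2 deliver 1→0: 0={foll,t=1,log=-}
step 3 deliver 0→1: 1={lead,t=1,log=-}
step 4 propose(1,'y'): 1={lead,t=1,log=y}
step 5 deliver 1→0: 0={foll,t=1,log=y}
step 6 deliver 0→1: —
step 7 timeout(1): 1={cand,t=2,log=y}
step 8 deliver 1→0: 0={foll,t=2,log=y}
step 9 deliver 0→1: 1={lead,t=2,log=y}
step 10 crash(2): 2={✗foll,t=0,log=-}
step 11 timeout(0): 0={cand,t=3,log=y}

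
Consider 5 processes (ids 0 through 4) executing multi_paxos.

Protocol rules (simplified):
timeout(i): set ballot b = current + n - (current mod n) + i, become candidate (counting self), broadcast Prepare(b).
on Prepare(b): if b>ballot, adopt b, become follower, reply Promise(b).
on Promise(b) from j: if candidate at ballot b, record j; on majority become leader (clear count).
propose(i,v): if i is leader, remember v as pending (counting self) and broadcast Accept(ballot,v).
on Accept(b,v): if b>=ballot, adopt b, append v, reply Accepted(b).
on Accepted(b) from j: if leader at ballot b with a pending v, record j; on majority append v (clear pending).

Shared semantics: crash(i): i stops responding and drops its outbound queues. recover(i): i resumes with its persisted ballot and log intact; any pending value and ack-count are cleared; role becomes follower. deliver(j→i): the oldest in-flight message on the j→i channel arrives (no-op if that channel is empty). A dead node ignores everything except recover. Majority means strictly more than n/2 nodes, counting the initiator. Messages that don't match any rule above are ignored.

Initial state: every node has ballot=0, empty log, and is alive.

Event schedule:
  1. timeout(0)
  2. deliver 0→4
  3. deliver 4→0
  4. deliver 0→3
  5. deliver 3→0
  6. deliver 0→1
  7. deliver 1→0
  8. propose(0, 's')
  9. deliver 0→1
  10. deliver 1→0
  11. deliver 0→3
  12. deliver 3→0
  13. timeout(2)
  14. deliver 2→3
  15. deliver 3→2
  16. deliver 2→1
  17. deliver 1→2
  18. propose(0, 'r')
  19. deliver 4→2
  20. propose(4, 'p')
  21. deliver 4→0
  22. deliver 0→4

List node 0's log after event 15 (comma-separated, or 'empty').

e1 timeout(0): 0[cand,b=5,-]
e2 deliver 0→4: 4[foll,b=5,-]
e3 deliver 4→0: ·
e4 deliver 0→3: 3[foll,b=5,-]
e5 deliver 3→0: 0[lead,b=5,-]
e6 deliver 0→1: 1[foll,b=5,-]
e7 deliver 1→0: ·
e8 propose(0,'s'): ·
e9 deliver 0→1: 1[foll,b=5,s]
e10 deliver 1→0: ·
e11 deliver 0→3: 3[foll,b=5,s]
e12 deliver 3→0: 0[lead,b=5,s]
e13 timeout(2): 2[cand,b=7,-]
e14 deliver 2→3: 3[foll,b=7,s]
e15 deliver 3→2: ·

s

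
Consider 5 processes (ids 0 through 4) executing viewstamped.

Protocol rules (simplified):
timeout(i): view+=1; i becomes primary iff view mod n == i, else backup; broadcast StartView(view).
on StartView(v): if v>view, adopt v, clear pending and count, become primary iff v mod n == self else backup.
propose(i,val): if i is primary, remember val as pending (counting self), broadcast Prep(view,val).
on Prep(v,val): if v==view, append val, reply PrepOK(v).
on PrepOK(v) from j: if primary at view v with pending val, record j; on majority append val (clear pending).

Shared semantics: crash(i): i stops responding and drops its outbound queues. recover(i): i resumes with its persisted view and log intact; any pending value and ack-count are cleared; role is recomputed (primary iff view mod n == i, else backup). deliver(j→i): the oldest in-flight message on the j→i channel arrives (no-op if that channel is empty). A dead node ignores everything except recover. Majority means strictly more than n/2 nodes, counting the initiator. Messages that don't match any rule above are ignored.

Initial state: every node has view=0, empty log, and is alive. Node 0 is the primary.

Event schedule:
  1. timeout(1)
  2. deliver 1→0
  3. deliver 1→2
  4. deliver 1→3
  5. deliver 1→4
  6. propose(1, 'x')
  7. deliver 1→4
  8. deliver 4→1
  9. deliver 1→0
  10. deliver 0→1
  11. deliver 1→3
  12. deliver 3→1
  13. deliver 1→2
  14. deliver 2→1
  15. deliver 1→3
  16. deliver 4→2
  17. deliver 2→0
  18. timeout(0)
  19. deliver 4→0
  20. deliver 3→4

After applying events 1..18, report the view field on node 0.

2

e1 timeout(1): 1[prim,v=1,-]
e2 deliver 1→0: 0[back,v=1,-]
e3 deliver 1→2: 2[back,v=1,-]
e4 deliver 1→3: 3[back,v=1,-]
e5 deliver 1→4: 4[back,v=1,-]
e6 propose(1,'x'): ·
e7 deliver 1→4: 4[back,v=1,x]
e8 deliver 4→1: ·
e9 deliver 1→0: 0[back,v=1,x]
e10 deliver 0→1: 1[prim,v=1,x]
e11 deliver 1→3: 3[back,v=1,x]
e12 deliver 3→1: ·
e13 deliver 1→2: 2[back,v=1,x]
e14 deliver 2→1: ·
e15 deliver 1→3: ·
e16 deliver 4→2: ·
e17 deliver 2→0: ·
e18 timeout(0): 0[back,v=2,x]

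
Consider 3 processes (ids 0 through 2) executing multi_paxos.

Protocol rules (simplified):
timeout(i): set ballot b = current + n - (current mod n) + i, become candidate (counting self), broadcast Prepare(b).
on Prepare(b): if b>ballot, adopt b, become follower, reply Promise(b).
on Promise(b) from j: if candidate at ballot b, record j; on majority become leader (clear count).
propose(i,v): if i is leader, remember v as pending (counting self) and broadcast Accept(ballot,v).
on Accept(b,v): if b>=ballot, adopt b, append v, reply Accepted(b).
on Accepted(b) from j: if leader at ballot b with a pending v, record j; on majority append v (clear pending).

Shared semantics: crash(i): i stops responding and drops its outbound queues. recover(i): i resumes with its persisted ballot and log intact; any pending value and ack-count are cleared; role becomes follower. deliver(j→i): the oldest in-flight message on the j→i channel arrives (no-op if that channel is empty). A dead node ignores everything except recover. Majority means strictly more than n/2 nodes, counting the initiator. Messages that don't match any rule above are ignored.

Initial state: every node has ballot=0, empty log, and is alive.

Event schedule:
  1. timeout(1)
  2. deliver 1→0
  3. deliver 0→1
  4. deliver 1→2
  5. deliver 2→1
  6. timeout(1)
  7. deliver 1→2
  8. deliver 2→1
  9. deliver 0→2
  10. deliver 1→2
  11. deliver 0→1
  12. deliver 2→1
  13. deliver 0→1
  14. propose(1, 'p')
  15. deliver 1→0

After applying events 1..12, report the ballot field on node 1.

e1 timeout(1): 1[cand,b=4,-]
e2 deliver 1→0: 0[foll,b=4,-]
e3 deliver 0→1: 1[lead,b=4,-]
e4 deliver 1→2: 2[foll,b=4,-]
e5 deliver 2→1: ·
e6 timeout(1): 1[cand,b=7,-]
e7 deliver 1→2: 2[foll,b=7,-]
e8 deliver 2→1: 1[lead,b=7,-]
e9 deliver 0→2: ·
e10 deliver 1→2: ·
e11 deliver 0→1: ·
e12 deliver 2→1: ·

7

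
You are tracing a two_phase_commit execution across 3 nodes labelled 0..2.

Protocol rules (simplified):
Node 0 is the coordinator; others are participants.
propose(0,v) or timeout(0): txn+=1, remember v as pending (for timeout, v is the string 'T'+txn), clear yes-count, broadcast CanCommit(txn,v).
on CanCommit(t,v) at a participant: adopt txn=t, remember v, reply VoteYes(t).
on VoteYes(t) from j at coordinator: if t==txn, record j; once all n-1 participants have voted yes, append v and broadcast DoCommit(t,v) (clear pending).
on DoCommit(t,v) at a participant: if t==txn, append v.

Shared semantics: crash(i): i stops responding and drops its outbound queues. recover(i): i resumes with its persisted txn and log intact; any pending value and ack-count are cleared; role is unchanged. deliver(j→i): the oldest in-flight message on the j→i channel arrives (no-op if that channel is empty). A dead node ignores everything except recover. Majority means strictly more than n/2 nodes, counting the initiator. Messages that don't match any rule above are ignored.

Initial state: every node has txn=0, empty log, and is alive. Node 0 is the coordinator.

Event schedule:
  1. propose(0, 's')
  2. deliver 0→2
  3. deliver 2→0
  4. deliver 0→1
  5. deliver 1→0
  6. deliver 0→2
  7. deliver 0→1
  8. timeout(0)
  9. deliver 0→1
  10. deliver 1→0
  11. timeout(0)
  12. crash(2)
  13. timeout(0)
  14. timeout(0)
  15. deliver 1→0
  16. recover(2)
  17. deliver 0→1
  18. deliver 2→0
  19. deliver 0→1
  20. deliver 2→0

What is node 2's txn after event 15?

1

[1] propose(0,'s') → N0(coor t1 [-])
[2] deliver 0→2 → N2(part t1 [-])
[3] deliver 2→0 → ∅
[4] deliver 0→1 → N1(part t1 [-])
[5] deliver 1→0 → N0(coor t1 [s])
[6] deliver 0→2 → N2(part t1 [s])
[7] deliver 0→1 → N1(part t1 [s])
[8] timeout(0) → N0(coor t2 [s])
[9] deliver 0→1 → N1(part t2 [s])
[10] deliver 1→0 → ∅
[11] timeout(0) → N0(coor t3 [s])
[12] crash(2) → N2(✗part t1 [s])
[13] timeout(0) → N0(coor t4 [s])
[14] timeout(0) → N0(coor t5 [s])
[15] deliver 1→0 → ∅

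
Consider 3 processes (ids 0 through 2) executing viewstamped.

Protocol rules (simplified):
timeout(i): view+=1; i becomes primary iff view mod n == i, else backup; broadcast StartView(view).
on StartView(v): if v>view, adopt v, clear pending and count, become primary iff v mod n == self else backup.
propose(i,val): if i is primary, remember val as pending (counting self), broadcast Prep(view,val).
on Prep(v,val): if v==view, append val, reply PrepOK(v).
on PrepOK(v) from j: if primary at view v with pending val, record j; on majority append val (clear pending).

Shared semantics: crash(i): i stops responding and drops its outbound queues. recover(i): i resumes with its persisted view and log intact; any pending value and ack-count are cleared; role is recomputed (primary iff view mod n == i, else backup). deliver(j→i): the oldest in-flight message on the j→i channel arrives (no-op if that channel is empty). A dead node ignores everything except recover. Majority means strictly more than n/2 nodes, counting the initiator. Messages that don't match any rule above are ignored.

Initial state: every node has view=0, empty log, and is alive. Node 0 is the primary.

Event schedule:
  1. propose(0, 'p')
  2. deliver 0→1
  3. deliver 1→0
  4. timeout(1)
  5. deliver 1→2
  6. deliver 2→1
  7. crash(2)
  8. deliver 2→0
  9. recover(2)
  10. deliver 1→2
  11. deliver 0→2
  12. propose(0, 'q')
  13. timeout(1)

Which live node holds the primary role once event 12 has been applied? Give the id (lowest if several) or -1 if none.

0

after 1 — propose(0,'p'): ·
after 2 — deliver 0→1: n1:back/v0/[p]
after 3 — deliver 1→0: n0:prim/v0/[p]
after 4 — timeout(1): n1:prim/v1/[p]
after 5 — deliver 1→2: n2:back/v1/[-]
after 6 — deliver 2→1: ·
after 7 — crash(2): n2:✗back/v1/[-]
after 8 — deliver 2→0: ·
after 9 — recover(2): n2:back/v1/[-]
after 10 — deliver 1→2: ·
after 11 — deliver 0→2: ·
after 12 — propose(0,'q'): ·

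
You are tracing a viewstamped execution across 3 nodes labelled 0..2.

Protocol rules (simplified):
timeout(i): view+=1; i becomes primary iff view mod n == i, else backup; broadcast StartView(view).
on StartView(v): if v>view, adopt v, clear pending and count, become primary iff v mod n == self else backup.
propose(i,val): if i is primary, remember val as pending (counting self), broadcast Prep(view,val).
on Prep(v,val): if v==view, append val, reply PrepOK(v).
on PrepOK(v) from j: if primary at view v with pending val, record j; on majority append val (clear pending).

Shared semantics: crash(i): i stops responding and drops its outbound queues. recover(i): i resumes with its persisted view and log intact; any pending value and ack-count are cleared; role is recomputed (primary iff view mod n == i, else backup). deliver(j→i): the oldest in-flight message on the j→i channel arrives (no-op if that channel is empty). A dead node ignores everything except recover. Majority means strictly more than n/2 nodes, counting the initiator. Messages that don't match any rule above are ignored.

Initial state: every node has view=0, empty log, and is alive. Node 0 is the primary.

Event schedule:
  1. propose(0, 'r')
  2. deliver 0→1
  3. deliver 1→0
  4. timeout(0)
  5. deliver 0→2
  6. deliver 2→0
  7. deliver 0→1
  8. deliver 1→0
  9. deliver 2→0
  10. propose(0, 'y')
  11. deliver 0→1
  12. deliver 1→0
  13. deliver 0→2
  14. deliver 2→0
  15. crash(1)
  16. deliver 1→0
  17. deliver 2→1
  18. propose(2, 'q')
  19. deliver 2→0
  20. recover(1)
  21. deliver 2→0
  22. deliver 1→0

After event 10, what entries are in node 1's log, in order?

r

e1 propose(0,'r'): ·
e2 deliver 0→1: 1[back,v=0,r]
e3 deliver 1→0: 0[prim,v=0,r]
e4 timeout(0): 0[back,v=1,r]
e5 deliver 0→2: 2[back,v=0,r]
e6 deliver 2→0: ·
e7 deliver 0→1: 1[prim,v=1,r]
e8 deliver 1→0: ·
e9 deliver 2→0: ·
e10 propose(0,'y'): ·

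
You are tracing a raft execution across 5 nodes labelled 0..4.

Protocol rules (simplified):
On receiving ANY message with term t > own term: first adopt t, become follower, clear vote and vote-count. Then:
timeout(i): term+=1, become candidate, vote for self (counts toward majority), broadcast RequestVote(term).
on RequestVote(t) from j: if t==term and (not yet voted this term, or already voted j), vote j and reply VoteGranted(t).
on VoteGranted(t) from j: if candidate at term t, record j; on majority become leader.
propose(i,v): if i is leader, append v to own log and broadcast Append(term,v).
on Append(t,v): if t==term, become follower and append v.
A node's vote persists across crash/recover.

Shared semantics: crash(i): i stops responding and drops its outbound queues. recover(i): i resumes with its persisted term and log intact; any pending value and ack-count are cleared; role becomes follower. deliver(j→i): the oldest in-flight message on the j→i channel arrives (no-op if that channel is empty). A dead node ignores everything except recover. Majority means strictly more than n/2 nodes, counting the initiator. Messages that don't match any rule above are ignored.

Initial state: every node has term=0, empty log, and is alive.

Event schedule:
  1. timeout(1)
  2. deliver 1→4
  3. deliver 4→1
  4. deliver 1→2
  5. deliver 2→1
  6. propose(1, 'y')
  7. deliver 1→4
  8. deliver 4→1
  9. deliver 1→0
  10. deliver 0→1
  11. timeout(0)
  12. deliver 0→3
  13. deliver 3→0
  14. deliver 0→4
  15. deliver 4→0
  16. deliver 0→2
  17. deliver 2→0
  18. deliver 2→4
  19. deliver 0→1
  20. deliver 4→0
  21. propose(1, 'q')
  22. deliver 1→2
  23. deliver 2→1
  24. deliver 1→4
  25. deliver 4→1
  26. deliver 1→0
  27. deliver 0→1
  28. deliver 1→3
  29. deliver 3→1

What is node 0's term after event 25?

e1 timeout(1): 1[cand,t=1,-]
e2 deliver 1→4: 4[foll,t=1,-]
e3 deliver 4→1: ·
e4 deliver 1→2: 2[foll,t=1,-]
e5 deliver 2→1: 1[lead,t=1,-]
e6 propose(1,'y'): 1[lead,t=1,y]
e7 deliver 1→4: 4[foll,t=1,y]
e8 deliver 4→1: ·
e9 deliver 1→0: 0[foll,t=1,-]
e10 deliver 0→1: ·
e11 timeout(0): 0[cand,t=2,-]
e12 deliver 0→3: 3[foll,t=2,-]
e13 deliver 3→0: ·
e14 deliver 0→4: 4[foll,t=2,y]
e15 deliver 4→0: 0[lead,t=2,-]
e16 deliver 0→2: 2[foll,t=2,-]
e17 deliver 2→0: ·
e18 deliver 2→4: ·
e19 deliver 0→1: 1[foll,t=2,y]
e20 deliver 4→0: ·
e21 propose(1,'q'): ·
e22 deliver 1→2: ·
e23 deliver 2→1: ·
e24 deliver 1→4: ·
e25 deliver 4→1: ·

2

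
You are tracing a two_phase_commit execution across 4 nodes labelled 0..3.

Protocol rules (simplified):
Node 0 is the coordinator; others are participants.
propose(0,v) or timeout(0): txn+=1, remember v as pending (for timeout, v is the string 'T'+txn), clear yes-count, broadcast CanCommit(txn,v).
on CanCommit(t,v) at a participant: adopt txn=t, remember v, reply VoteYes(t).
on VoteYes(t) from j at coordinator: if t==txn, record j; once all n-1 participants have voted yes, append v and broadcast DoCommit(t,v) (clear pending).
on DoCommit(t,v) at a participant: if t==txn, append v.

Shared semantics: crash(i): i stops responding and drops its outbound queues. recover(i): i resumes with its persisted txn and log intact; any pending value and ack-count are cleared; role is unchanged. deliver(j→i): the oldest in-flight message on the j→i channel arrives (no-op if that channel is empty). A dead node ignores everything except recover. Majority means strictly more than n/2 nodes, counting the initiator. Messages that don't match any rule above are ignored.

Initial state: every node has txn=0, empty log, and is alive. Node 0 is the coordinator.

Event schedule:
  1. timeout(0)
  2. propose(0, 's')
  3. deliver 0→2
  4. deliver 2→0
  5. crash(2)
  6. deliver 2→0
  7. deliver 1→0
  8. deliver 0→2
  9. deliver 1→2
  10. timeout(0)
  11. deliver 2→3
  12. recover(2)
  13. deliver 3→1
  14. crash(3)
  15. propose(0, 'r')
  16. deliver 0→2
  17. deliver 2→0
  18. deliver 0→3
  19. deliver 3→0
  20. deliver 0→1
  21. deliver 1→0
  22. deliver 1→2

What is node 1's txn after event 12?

1. timeout(0):  <0:coor t1 ->
2. propose(0,'s'):  <0:coor t2 ->
3. deliver 0→2:  <2:part t1 ->
4. deliver 2→0:  nop
5. crash(2):  <2:✗part t1 ->
6. deliver 2→0:  nop
7. deliver 1→0:  nop
8. deliver 0→2:  nop
9. deliver 1→2:  nop
10. timeout(0):  <0:coor t3 ->
11. deliver 2→3:  nop
12. recover(2):  <2:part t1 ->

0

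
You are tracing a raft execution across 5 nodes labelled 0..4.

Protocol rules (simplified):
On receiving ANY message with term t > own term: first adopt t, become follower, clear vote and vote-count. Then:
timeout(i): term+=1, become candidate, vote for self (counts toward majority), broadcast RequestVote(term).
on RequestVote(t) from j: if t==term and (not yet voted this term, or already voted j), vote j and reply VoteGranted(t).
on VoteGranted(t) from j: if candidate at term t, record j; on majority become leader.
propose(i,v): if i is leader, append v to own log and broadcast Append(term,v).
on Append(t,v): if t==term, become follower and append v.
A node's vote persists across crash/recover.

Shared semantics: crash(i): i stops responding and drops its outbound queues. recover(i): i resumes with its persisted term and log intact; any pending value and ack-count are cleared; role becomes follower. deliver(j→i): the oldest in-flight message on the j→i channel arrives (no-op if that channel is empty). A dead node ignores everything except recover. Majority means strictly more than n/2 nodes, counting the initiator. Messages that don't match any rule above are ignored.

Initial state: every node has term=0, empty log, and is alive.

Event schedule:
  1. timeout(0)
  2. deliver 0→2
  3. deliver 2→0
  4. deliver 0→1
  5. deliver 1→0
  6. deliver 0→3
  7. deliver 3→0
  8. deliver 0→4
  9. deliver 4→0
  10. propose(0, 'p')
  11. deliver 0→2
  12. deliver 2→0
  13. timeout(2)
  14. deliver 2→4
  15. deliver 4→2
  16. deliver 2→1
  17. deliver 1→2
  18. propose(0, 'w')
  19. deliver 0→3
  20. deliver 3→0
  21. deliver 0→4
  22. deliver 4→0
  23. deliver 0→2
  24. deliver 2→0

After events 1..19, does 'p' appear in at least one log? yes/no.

yes

e1 timeout(0): 0[cand,t=1,-]
e2 deliver 0→2: 2[foll,t=1,-]
e3 deliver 2→0: ·
e4 deliver 0→1: 1[foll,t=1,-]
e5 deliver 1→0: 0[lead,t=1,-]
e6 deliver 0→3: 3[foll,t=1,-]
e7 deliver 3→0: ·
e8 deliver 0→4: 4[foll,t=1,-]
e9 deliver 4→0: ·
e10 propose(0,'p'): 0[lead,t=1,p]
e11 deliver 0→2: 2[foll,t=1,p]
e12 deliver 2→0: ·
e13 timeout(2): 2[cand,t=2,p]
e14 deliver 2→4: 4[foll,t=2,-]
e15 deliver 4→2: ·
e16 deliver 2→1: 1[foll,t=2,-]
e17 deliver 1→2: 2[lead,t=2,p]
e18 propose(0,'w'): 0[lead,t=1,p,w]
e19 deliver 0→3: 3[foll,t=1,p]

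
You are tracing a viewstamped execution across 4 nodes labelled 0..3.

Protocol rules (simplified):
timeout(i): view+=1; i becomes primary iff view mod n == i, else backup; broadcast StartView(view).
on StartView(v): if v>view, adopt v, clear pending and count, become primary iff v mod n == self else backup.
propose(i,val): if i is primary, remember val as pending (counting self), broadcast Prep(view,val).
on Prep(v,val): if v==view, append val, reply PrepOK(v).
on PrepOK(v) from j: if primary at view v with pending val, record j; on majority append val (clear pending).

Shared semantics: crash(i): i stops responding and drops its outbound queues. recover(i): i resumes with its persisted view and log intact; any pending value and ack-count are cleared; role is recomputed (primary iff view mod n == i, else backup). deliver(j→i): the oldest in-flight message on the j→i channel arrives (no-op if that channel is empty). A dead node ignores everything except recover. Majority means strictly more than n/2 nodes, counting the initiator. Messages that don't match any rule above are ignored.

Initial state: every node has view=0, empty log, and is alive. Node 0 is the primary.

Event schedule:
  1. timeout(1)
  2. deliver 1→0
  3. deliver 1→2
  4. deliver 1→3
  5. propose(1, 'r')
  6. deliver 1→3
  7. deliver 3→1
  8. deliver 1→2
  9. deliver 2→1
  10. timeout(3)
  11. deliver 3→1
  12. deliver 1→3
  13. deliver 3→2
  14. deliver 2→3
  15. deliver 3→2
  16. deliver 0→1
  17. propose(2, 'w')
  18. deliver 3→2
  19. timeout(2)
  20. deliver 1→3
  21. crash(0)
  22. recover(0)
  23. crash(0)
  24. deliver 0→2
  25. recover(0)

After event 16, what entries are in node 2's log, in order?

r

[1] timeout(1) → N1(prim v1 [-])
[2] deliver 1→0 → N0(back v1 [-])
[3] deliver 1→2 → N2(back v1 [-])
[4] deliver 1→3 → N3(back v1 [-])
[5] propose(1,'r') → ∅
[6] deliver 1→3 → N3(back v1 [r])
[7] deliver 3→1 → ∅
[8] deliver 1→2 → N2(back v1 [r])
[9] deliver 2→1 → N1(prim v1 [r])
[10] timeout(3) → N3(back v2 [r])
[11] deliver 3→1 → N1(back v2 [r])
[12] deliver 1→3 → ∅
[13] deliver 3→2 → N2(prim v2 [r])
[14] deliver 2→3 → ∅
[15] deliver 3→2 → ∅
[16] deliver 0→1 → ∅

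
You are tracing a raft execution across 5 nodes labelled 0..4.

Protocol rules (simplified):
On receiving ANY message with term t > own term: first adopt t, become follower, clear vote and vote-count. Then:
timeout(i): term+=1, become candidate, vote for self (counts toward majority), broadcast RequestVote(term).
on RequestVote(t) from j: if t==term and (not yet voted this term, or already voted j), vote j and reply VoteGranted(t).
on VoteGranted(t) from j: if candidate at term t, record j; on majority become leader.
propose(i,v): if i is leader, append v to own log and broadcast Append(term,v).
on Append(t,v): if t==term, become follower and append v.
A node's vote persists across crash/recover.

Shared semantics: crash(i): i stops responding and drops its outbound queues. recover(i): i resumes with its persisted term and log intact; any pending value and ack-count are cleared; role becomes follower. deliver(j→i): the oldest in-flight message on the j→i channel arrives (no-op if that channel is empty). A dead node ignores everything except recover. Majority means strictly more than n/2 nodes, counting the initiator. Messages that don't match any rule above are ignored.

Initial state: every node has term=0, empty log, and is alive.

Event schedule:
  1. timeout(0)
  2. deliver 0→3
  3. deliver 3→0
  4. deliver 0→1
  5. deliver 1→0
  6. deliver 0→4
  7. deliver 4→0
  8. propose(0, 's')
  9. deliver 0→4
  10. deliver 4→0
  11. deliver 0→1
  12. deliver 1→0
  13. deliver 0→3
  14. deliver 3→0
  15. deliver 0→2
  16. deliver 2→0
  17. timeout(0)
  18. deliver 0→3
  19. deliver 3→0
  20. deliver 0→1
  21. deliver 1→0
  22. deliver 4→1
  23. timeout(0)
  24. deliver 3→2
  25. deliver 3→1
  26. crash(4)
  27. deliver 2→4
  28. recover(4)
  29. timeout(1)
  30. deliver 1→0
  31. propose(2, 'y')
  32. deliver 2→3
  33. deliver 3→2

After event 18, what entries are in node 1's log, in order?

s

step 1 timeout(0): 0={cand,t=1,log=-}
step 2 deliver 0→3: 3={foll,t=1,log=-}
step 3 deliver 3→0: —
step 4 deliver 0→1: 1={foll,t=1,log=-}
step 5 deliver 1→0: 0={lead,t=1,log=-}
step 6 deliver 0→4: 4={foll,t=1,log=-}
step 7 deliver 4→0: —
step 8 propose(0,'s'): 0={lead,t=1,log=s}
step 9 deliver 0→4: 4={foll,t=1,log=s}
step 10 deliver 4→0: —
step 11 deliver 0→1: 1={foll,t=1,log=s}
step 12 deliver 1→0: —
step 13 deliver 0→3: 3={foll,t=1,log=s}
step 14 deliver 3→0: —
step 15 deliver 0→2: 2={foll,t=1,log=-}
step 16 deliver 2→0: —
step 17 timeout(0): 0={cand,t=2,log=s}
step 18 deliver 0→3: 3={foll,t=2,log=s}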